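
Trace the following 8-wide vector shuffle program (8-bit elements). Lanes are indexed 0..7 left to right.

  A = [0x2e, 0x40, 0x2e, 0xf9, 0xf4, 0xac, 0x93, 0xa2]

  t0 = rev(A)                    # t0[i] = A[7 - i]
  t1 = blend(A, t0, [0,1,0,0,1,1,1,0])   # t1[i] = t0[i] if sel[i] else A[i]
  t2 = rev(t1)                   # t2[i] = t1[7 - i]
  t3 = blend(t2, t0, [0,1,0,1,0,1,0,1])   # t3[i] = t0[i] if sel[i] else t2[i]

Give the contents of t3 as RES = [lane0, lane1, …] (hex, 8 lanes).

→ t0 |a2|93|ac|f4|f9|2e|40|2e|
→ t1 |2e|93|2e|f9|f9|2e|40|a2|
→ t2 |a2|40|2e|f9|f9|2e|93|2e|
→ t3 |a2|93|2e|f4|f9|2e|93|2e|

RES = [0xa2, 0x93, 0x2e, 0xf4, 0xf9, 0x2e, 0x93, 0x2e]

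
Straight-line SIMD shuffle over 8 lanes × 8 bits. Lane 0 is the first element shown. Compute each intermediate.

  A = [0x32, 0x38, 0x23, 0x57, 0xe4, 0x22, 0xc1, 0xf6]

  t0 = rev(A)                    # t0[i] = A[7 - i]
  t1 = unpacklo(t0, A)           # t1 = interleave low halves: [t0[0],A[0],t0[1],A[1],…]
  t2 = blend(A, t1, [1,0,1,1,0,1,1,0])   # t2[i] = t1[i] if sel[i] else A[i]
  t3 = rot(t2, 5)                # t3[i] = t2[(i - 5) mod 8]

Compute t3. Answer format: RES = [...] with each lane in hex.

→ t0 |f6|c1|22|e4|57|23|38|32|
→ t1 |f6|32|c1|38|22|23|e4|57|
→ t2 |f6|38|c1|38|e4|23|e4|f6|
→ t3 |38|e4|23|e4|f6|f6|38|c1|

RES = [ 0x38  0xe4  0x23  0xe4  0xf6  0xf6  0x38  0xc1 ]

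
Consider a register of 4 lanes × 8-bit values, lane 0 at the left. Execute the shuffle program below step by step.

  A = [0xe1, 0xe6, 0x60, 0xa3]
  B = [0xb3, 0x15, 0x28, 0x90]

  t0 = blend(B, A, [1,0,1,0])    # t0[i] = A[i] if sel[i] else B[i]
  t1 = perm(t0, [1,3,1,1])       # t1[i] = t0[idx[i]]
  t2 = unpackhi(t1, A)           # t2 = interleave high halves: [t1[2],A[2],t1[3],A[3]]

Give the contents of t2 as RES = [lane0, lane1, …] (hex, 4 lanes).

RES = [0x15, 0x60, 0x15, 0xa3]

  t0: e1 15 60 90
  t1: 15 90 15 15
  t2: 15 60 15 a3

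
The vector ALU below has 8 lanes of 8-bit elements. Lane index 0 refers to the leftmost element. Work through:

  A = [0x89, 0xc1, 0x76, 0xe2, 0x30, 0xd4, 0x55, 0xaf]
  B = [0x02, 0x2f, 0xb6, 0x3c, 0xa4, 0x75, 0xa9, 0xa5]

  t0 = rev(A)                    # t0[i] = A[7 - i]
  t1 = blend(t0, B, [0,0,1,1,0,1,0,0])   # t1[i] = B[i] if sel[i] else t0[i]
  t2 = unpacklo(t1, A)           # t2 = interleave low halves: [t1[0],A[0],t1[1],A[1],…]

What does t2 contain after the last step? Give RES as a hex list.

t0 = [0xaf, 0x55, 0xd4, 0x30, 0xe2, 0x76, 0xc1, 0x89]
t1 = [0xaf, 0x55, 0xb6, 0x3c, 0xe2, 0x75, 0xc1, 0x89]
t2 = [0xaf, 0x89, 0x55, 0xc1, 0xb6, 0x76, 0x3c, 0xe2]

RES = [0xaf, 0x89, 0x55, 0xc1, 0xb6, 0x76, 0x3c, 0xe2]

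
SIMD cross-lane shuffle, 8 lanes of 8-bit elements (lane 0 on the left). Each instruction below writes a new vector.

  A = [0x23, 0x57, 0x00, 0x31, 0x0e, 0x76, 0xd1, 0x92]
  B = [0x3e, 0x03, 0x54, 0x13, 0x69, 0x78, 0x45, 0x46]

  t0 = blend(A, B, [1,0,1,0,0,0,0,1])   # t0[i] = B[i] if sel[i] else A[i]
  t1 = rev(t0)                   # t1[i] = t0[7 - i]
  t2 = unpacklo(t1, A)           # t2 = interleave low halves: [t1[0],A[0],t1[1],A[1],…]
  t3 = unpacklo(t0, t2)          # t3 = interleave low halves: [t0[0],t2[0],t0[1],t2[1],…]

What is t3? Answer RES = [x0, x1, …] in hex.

RES = [0x3e, 0x46, 0x57, 0x23, 0x54, 0xd1, 0x31, 0x57]

→ t0 |3e|57|54|31|0e|76|d1|46|
→ t1 |46|d1|76|0e|31|54|57|3e|
→ t2 |46|23|d1|57|76|00|0e|31|
→ t3 |3e|46|57|23|54|d1|31|57|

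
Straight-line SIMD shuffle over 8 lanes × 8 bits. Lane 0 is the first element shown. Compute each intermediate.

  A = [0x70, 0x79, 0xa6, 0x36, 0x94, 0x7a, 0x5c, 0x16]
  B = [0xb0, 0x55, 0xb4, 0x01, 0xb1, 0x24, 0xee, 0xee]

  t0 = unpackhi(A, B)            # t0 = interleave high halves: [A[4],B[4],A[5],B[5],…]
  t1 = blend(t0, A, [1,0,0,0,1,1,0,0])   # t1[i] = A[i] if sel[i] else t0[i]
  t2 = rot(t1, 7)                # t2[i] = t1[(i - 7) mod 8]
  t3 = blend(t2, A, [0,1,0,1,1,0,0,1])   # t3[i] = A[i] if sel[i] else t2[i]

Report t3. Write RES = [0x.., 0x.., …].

RES = [0xb1, 0x79, 0x24, 0x36, 0x94, 0x16, 0xee, 0x16]

→ t0 |94|b1|7a|24|5c|ee|16|ee|
→ t1 |70|b1|7a|24|94|7a|16|ee|
→ t2 |b1|7a|24|94|7a|16|ee|70|
→ t3 |b1|79|24|36|94|16|ee|16|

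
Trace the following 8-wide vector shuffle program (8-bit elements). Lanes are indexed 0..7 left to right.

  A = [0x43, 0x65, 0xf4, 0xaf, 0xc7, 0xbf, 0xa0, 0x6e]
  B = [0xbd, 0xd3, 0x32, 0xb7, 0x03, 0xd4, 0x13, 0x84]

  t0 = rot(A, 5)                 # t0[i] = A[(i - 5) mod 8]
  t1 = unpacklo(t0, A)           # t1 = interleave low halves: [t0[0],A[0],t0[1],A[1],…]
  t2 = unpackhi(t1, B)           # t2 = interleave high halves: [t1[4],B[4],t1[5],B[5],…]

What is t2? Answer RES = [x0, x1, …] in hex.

RES = [ 0xbf  0x03  0xf4  0xd4  0xa0  0x13  0xaf  0x84 ]

  t0: af c7 bf a0 6e 43 65 f4
  t1: af 43 c7 65 bf f4 a0 af
  t2: bf 03 f4 d4 a0 13 af 84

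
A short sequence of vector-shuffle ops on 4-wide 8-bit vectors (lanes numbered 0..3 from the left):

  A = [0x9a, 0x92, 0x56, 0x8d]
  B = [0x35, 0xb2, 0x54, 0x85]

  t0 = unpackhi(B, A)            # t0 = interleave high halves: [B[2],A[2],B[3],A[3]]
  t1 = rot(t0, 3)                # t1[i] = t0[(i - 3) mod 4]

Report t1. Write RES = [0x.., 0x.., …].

→ t0 |54|56|85|8d|
→ t1 |56|85|8d|54|

RES = [ 0x56  0x85  0x8d  0x54 ]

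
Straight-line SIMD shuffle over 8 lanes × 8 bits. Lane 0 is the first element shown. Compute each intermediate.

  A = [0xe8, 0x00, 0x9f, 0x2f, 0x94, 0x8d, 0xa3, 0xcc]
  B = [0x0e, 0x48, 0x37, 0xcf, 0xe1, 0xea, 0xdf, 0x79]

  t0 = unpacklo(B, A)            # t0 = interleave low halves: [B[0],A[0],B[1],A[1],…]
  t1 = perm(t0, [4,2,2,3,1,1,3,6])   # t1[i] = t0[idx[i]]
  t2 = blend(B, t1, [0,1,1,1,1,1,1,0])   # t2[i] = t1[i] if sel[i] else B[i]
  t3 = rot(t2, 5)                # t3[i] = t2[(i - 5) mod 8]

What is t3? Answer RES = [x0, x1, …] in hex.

t0 = [0x0e, 0xe8, 0x48, 0x00, 0x37, 0x9f, 0xcf, 0x2f]
t1 = [0x37, 0x48, 0x48, 0x00, 0xe8, 0xe8, 0x00, 0xcf]
t2 = [0x0e, 0x48, 0x48, 0x00, 0xe8, 0xe8, 0x00, 0x79]
t3 = [0x00, 0xe8, 0xe8, 0x00, 0x79, 0x0e, 0x48, 0x48]

RES = [0x00, 0xe8, 0xe8, 0x00, 0x79, 0x0e, 0x48, 0x48]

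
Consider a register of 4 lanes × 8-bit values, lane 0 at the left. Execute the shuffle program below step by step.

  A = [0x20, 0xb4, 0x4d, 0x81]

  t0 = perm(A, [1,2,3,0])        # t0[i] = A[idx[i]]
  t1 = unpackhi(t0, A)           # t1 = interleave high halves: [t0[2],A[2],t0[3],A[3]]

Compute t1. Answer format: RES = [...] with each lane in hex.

RES = [0x81, 0x4d, 0x20, 0x81]

  t0: b4 4d 81 20
  t1: 81 4d 20 81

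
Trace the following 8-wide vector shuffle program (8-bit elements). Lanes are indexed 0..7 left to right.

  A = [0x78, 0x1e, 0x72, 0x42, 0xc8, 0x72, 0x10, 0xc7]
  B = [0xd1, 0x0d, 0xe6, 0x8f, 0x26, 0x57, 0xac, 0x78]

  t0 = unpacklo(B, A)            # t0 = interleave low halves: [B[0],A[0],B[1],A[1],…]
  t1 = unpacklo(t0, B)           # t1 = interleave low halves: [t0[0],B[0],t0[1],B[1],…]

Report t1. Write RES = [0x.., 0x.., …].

RES = [0xd1, 0xd1, 0x78, 0x0d, 0x0d, 0xe6, 0x1e, 0x8f]

→ t0 |d1|78|0d|1e|e6|72|8f|42|
→ t1 |d1|d1|78|0d|0d|e6|1e|8f|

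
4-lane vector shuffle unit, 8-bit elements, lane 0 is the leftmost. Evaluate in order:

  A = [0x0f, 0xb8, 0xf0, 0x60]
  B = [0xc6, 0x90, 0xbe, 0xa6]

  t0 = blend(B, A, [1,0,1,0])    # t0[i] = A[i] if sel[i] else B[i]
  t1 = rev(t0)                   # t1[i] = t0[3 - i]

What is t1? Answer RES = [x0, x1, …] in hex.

RES = [ 0xa6  0xf0  0x90  0x0f ]

→ t0 |0f|90|f0|a6|
→ t1 |a6|f0|90|0f|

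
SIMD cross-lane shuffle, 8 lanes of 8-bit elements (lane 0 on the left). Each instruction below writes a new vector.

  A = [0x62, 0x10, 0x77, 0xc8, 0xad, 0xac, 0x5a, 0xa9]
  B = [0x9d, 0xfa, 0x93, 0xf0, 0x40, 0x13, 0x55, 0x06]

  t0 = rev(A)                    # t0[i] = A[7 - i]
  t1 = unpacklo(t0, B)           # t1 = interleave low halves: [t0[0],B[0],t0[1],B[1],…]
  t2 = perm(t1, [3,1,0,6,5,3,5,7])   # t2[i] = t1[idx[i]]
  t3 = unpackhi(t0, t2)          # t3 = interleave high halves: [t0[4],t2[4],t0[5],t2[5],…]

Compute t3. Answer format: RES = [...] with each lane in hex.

RES = [ 0xc8  0x93  0x77  0xfa  0x10  0x93  0x62  0xf0 ]

→ t0 |a9|5a|ac|ad|c8|77|10|62|
→ t1 |a9|9d|5a|fa|ac|93|ad|f0|
→ t2 |fa|9d|a9|ad|93|fa|93|f0|
→ t3 |c8|93|77|fa|10|93|62|f0|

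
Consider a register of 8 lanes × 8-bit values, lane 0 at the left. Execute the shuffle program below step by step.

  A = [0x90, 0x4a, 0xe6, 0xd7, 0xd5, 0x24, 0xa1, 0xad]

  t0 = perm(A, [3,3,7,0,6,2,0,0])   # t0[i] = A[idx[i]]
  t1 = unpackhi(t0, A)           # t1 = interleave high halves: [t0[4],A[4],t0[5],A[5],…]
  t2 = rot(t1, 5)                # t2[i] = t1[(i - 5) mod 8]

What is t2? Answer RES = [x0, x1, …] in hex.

  t0: d7 d7 ad 90 a1 e6 90 90
  t1: a1 d5 e6 24 90 a1 90 ad
  t2: 24 90 a1 90 ad a1 d5 e6

RES = [0x24, 0x90, 0xa1, 0x90, 0xad, 0xa1, 0xd5, 0xe6]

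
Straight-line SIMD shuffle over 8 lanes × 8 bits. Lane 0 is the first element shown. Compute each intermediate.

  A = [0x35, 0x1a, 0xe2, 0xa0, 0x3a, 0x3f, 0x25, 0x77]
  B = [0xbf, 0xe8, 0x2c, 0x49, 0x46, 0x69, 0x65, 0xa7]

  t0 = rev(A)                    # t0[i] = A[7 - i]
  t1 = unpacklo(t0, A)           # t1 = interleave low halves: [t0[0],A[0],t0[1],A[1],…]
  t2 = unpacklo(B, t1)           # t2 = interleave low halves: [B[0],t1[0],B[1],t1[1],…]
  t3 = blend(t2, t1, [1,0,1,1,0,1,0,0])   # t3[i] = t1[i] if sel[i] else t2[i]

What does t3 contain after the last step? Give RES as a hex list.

RES = [ 0x77  0x77  0x25  0x1a  0x2c  0xe2  0x49  0x1a ]

t0 = [0x77, 0x25, 0x3f, 0x3a, 0xa0, 0xe2, 0x1a, 0x35]
t1 = [0x77, 0x35, 0x25, 0x1a, 0x3f, 0xe2, 0x3a, 0xa0]
t2 = [0xbf, 0x77, 0xe8, 0x35, 0x2c, 0x25, 0x49, 0x1a]
t3 = [0x77, 0x77, 0x25, 0x1a, 0x2c, 0xe2, 0x49, 0x1a]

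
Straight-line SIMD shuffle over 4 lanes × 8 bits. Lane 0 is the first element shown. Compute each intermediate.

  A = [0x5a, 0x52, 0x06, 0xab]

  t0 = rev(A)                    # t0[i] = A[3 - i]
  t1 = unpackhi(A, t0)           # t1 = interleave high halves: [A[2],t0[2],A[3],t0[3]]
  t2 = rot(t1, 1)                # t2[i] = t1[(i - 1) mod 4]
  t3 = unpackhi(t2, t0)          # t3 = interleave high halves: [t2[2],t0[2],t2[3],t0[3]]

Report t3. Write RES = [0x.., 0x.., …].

  t0: ab 06 52 5a
  t1: 06 52 ab 5a
  t2: 5a 06 52 ab
  t3: 52 52 ab 5a

RES = [ 0x52  0x52  0xab  0x5a ]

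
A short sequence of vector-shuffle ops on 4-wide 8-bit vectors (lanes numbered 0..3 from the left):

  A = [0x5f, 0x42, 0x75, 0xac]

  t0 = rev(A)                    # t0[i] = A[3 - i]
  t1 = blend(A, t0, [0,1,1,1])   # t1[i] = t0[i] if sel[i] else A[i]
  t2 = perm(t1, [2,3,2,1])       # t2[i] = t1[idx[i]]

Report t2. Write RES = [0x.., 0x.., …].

t0 = [0xac, 0x75, 0x42, 0x5f]
t1 = [0x5f, 0x75, 0x42, 0x5f]
t2 = [0x42, 0x5f, 0x42, 0x75]

RES = [0x42, 0x5f, 0x42, 0x75]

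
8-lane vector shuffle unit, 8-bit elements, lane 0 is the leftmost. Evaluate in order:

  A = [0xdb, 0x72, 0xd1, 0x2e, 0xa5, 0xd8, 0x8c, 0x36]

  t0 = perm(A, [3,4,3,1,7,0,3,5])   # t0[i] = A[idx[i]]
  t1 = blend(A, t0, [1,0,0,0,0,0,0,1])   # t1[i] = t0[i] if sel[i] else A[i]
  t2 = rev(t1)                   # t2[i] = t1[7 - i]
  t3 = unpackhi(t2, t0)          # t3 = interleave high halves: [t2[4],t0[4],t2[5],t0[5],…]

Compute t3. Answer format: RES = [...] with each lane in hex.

t0 = [0x2e, 0xa5, 0x2e, 0x72, 0x36, 0xdb, 0x2e, 0xd8]
t1 = [0x2e, 0x72, 0xd1, 0x2e, 0xa5, 0xd8, 0x8c, 0xd8]
t2 = [0xd8, 0x8c, 0xd8, 0xa5, 0x2e, 0xd1, 0x72, 0x2e]
t3 = [0x2e, 0x36, 0xd1, 0xdb, 0x72, 0x2e, 0x2e, 0xd8]

RES = [0x2e, 0x36, 0xd1, 0xdb, 0x72, 0x2e, 0x2e, 0xd8]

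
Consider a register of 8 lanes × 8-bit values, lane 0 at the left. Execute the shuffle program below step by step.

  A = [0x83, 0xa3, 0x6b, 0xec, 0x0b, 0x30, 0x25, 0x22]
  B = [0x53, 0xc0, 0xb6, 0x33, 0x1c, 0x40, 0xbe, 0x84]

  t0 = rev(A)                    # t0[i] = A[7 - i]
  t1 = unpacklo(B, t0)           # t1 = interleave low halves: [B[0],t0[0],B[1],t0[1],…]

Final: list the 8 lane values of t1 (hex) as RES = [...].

RES = [0x53, 0x22, 0xc0, 0x25, 0xb6, 0x30, 0x33, 0x0b]

→ t0 |22|25|30|0b|ec|6b|a3|83|
→ t1 |53|22|c0|25|b6|30|33|0b|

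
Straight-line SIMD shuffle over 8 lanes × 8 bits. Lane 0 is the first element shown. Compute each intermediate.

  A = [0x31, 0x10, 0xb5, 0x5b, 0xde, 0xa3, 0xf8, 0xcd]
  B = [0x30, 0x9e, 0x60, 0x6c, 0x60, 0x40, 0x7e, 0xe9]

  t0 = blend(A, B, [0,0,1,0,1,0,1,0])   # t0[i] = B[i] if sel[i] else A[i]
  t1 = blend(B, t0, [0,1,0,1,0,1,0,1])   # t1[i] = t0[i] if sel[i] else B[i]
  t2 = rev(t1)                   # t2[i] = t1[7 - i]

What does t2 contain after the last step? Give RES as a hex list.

RES = [0xcd, 0x7e, 0xa3, 0x60, 0x5b, 0x60, 0x10, 0x30]

t0 = [0x31, 0x10, 0x60, 0x5b, 0x60, 0xa3, 0x7e, 0xcd]
t1 = [0x30, 0x10, 0x60, 0x5b, 0x60, 0xa3, 0x7e, 0xcd]
t2 = [0xcd, 0x7e, 0xa3, 0x60, 0x5b, 0x60, 0x10, 0x30]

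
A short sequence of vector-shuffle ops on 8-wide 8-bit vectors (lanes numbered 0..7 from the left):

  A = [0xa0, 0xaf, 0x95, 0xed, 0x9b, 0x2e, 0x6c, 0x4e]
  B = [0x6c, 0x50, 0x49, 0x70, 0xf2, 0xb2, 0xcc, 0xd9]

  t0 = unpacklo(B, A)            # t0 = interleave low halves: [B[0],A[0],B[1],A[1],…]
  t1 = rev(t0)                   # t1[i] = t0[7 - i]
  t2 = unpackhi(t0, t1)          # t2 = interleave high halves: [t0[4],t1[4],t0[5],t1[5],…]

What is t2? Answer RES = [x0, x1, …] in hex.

→ t0 |6c|a0|50|af|49|95|70|ed|
→ t1 |ed|70|95|49|af|50|a0|6c|
→ t2 |49|af|95|50|70|a0|ed|6c|

RES = [0x49, 0xaf, 0x95, 0x50, 0x70, 0xa0, 0xed, 0x6c]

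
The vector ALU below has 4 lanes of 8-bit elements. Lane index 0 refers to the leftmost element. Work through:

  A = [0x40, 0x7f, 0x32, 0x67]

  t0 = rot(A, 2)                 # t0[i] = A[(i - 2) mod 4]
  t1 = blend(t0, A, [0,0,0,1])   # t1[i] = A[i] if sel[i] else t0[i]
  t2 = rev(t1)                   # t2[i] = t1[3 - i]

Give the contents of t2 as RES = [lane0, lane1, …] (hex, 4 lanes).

  t0: 32 67 40 7f
  t1: 32 67 40 67
  t2: 67 40 67 32

RES = [ 0x67  0x40  0x67  0x32 ]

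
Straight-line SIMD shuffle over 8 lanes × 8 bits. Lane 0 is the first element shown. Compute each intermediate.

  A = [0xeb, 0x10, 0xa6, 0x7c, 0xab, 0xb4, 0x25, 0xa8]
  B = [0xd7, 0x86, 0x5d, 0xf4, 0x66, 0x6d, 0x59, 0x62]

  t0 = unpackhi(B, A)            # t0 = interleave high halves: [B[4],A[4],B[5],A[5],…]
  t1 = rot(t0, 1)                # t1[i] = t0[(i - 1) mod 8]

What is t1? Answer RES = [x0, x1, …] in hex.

→ t0 |66|ab|6d|b4|59|25|62|a8|
→ t1 |a8|66|ab|6d|b4|59|25|62|

RES = [ 0xa8  0x66  0xab  0x6d  0xb4  0x59  0x25  0x62 ]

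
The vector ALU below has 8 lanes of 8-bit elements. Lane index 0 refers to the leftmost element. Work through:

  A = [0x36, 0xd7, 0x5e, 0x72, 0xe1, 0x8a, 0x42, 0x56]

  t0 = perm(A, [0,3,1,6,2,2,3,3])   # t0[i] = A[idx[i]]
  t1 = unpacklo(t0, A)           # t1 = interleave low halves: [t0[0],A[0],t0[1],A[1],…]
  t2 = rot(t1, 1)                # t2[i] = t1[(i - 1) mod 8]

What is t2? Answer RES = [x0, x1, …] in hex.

t0 = [0x36, 0x72, 0xd7, 0x42, 0x5e, 0x5e, 0x72, 0x72]
t1 = [0x36, 0x36, 0x72, 0xd7, 0xd7, 0x5e, 0x42, 0x72]
t2 = [0x72, 0x36, 0x36, 0x72, 0xd7, 0xd7, 0x5e, 0x42]

RES = [ 0x72  0x36  0x36  0x72  0xd7  0xd7  0x5e  0x42 ]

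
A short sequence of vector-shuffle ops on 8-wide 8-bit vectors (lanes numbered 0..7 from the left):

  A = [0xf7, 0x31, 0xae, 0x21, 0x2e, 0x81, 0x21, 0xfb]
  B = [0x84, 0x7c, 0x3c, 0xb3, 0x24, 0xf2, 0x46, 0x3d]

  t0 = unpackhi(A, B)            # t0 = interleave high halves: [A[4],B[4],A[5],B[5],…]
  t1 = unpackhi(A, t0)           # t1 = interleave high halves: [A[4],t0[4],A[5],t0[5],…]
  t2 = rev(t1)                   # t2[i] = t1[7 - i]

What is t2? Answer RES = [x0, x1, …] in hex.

→ t0 |2e|24|81|f2|21|46|fb|3d|
→ t1 |2e|21|81|46|21|fb|fb|3d|
→ t2 |3d|fb|fb|21|46|81|21|2e|

RES = [0x3d, 0xfb, 0xfb, 0x21, 0x46, 0x81, 0x21, 0x2e]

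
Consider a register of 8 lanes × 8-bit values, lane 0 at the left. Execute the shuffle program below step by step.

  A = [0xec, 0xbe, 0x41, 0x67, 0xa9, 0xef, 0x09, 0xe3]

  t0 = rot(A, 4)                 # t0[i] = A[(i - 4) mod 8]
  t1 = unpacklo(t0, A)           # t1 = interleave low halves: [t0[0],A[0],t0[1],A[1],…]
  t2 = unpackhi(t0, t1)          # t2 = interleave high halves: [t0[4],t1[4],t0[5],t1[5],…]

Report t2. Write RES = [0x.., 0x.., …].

  t0: a9 ef 09 e3 ec be 41 67
  t1: a9 ec ef be 09 41 e3 67
  t2: ec 09 be 41 41 e3 67 67

RES = [0xec, 0x09, 0xbe, 0x41, 0x41, 0xe3, 0x67, 0x67]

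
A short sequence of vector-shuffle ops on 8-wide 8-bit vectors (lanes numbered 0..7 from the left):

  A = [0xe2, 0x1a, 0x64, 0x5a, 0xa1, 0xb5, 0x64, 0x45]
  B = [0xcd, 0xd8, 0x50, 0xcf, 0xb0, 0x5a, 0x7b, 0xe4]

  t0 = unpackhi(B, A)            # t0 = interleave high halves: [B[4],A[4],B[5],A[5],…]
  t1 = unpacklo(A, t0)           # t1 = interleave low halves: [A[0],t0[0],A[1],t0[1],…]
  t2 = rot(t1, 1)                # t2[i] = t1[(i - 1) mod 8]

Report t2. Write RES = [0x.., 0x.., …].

RES = [ 0xb5  0xe2  0xb0  0x1a  0xa1  0x64  0x5a  0x5a ]

  t0: b0 a1 5a b5 7b 64 e4 45
  t1: e2 b0 1a a1 64 5a 5a b5
  t2: b5 e2 b0 1a a1 64 5a 5a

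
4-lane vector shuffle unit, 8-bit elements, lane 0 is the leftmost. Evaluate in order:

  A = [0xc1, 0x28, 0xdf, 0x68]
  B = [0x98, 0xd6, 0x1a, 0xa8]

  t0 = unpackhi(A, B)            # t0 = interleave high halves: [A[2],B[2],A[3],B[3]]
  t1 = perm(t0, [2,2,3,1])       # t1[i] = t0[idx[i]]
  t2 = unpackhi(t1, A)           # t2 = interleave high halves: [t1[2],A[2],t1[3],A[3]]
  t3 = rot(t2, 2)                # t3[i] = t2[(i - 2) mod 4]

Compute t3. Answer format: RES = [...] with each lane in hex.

RES = [0x1a, 0x68, 0xa8, 0xdf]

  t0: df 1a 68 a8
  t1: 68 68 a8 1a
  t2: a8 df 1a 68
  t3: 1a 68 a8 df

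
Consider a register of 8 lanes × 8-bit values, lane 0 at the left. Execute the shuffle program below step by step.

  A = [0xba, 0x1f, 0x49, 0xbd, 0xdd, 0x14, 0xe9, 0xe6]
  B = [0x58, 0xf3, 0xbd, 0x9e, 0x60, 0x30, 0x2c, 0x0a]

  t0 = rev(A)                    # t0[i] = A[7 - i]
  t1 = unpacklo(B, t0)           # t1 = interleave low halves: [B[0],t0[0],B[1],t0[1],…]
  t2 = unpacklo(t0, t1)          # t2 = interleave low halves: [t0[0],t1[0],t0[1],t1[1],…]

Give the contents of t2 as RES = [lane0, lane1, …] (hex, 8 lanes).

  t0: e6 e9 14 dd bd 49 1f ba
  t1: 58 e6 f3 e9 bd 14 9e dd
  t2: e6 58 e9 e6 14 f3 dd e9

RES = [ 0xe6  0x58  0xe9  0xe6  0x14  0xf3  0xdd  0xe9 ]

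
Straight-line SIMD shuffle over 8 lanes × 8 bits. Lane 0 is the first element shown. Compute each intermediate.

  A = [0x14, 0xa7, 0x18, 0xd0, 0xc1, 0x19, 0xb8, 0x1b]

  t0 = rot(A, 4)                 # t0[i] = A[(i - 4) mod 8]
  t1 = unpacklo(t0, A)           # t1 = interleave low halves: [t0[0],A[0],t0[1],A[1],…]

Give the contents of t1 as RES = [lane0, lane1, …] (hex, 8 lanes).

RES = [ 0xc1  0x14  0x19  0xa7  0xb8  0x18  0x1b  0xd0 ]

t0 = [0xc1, 0x19, 0xb8, 0x1b, 0x14, 0xa7, 0x18, 0xd0]
t1 = [0xc1, 0x14, 0x19, 0xa7, 0xb8, 0x18, 0x1b, 0xd0]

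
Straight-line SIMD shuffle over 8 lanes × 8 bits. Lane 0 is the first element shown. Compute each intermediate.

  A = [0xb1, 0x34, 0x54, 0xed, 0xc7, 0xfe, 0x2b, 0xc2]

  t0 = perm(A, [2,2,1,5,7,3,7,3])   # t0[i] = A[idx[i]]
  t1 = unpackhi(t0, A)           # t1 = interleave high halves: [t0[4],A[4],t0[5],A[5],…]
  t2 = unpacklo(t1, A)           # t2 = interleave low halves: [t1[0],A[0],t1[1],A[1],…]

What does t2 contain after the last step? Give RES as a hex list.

  t0: 54 54 34 fe c2 ed c2 ed
  t1: c2 c7 ed fe c2 2b ed c2
  t2: c2 b1 c7 34 ed 54 fe ed

RES = [ 0xc2  0xb1  0xc7  0x34  0xed  0x54  0xfe  0xed ]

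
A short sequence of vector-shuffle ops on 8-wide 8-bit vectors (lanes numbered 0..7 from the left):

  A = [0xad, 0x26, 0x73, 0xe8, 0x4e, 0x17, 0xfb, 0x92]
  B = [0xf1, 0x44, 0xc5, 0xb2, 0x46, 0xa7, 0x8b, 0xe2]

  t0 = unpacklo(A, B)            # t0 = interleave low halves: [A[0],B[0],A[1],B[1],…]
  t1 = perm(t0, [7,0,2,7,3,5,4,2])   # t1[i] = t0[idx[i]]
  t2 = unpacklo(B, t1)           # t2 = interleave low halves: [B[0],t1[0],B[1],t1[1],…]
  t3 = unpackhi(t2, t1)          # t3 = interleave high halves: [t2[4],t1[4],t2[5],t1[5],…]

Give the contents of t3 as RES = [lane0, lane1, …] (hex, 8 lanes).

  t0: ad f1 26 44 73 c5 e8 b2
  t1: b2 ad 26 b2 44 c5 73 26
  t2: f1 b2 44 ad c5 26 b2 b2
  t3: c5 44 26 c5 b2 73 b2 26

RES = [0xc5, 0x44, 0x26, 0xc5, 0xb2, 0x73, 0xb2, 0x26]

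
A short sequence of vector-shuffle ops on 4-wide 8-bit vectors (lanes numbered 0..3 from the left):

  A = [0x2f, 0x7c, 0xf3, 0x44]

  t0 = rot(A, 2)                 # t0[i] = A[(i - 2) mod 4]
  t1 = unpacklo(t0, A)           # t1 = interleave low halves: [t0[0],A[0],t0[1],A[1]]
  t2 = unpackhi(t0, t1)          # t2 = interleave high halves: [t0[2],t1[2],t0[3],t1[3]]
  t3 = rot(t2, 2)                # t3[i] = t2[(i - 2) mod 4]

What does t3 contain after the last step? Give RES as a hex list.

RES = [0x7c, 0x7c, 0x2f, 0x44]

t0 = [0xf3, 0x44, 0x2f, 0x7c]
t1 = [0xf3, 0x2f, 0x44, 0x7c]
t2 = [0x2f, 0x44, 0x7c, 0x7c]
t3 = [0x7c, 0x7c, 0x2f, 0x44]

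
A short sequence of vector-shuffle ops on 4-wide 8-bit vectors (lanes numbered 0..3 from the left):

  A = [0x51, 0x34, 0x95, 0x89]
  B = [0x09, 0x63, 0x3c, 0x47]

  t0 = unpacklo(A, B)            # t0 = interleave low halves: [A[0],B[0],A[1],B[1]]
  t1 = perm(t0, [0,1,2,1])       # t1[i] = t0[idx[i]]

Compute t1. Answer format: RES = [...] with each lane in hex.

RES = [ 0x51  0x09  0x34  0x09 ]

→ t0 |51|09|34|63|
→ t1 |51|09|34|09|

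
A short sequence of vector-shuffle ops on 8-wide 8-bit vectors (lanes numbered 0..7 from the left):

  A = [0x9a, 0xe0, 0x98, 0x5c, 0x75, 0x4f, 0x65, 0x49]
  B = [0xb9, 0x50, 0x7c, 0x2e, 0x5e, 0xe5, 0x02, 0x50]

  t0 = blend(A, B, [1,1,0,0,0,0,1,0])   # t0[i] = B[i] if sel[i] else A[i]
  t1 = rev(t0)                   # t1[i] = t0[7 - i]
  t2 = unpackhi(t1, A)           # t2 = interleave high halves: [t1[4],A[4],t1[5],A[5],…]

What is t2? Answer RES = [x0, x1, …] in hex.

RES = [ 0x5c  0x75  0x98  0x4f  0x50  0x65  0xb9  0x49 ]

t0 = [0xb9, 0x50, 0x98, 0x5c, 0x75, 0x4f, 0x02, 0x49]
t1 = [0x49, 0x02, 0x4f, 0x75, 0x5c, 0x98, 0x50, 0xb9]
t2 = [0x5c, 0x75, 0x98, 0x4f, 0x50, 0x65, 0xb9, 0x49]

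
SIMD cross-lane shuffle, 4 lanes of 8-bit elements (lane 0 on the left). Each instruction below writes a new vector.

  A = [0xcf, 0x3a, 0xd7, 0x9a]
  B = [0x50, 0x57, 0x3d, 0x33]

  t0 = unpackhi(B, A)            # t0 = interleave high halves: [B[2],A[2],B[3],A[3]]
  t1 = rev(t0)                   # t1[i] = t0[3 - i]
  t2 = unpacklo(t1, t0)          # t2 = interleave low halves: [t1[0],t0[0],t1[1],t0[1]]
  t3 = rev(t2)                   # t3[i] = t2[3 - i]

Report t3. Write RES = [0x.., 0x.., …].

  t0: 3d d7 33 9a
  t1: 9a 33 d7 3d
  t2: 9a 3d 33 d7
  t3: d7 33 3d 9a

RES = [ 0xd7  0x33  0x3d  0x9a ]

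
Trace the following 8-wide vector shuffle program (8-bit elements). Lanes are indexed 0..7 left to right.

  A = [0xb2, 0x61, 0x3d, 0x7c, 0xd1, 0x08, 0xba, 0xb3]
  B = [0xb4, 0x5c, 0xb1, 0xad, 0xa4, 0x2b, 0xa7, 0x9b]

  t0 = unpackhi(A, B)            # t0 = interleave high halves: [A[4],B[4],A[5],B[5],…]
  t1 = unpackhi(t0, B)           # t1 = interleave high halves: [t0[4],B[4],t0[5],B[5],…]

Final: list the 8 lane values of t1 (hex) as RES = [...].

t0 = [0xd1, 0xa4, 0x08, 0x2b, 0xba, 0xa7, 0xb3, 0x9b]
t1 = [0xba, 0xa4, 0xa7, 0x2b, 0xb3, 0xa7, 0x9b, 0x9b]

RES = [ 0xba  0xa4  0xa7  0x2b  0xb3  0xa7  0x9b  0x9b ]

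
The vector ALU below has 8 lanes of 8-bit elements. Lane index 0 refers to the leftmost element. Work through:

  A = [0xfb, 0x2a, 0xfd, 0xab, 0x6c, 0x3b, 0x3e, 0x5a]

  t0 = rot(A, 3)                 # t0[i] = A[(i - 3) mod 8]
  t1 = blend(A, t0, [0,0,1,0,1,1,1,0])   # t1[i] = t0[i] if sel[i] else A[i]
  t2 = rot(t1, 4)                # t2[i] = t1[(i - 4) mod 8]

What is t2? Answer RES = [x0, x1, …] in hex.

RES = [ 0x2a  0xfd  0xab  0x5a  0xfb  0x2a  0x5a  0xab ]

t0 = [0x3b, 0x3e, 0x5a, 0xfb, 0x2a, 0xfd, 0xab, 0x6c]
t1 = [0xfb, 0x2a, 0x5a, 0xab, 0x2a, 0xfd, 0xab, 0x5a]
t2 = [0x2a, 0xfd, 0xab, 0x5a, 0xfb, 0x2a, 0x5a, 0xab]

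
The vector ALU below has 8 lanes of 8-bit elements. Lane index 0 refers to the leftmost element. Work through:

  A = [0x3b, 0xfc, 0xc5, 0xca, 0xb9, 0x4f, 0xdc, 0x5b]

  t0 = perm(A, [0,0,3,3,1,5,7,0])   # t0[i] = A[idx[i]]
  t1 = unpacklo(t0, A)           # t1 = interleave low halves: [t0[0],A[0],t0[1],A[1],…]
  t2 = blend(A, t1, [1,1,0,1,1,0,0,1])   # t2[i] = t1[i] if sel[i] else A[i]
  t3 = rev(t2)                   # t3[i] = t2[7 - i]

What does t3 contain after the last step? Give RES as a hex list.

t0 = [0x3b, 0x3b, 0xca, 0xca, 0xfc, 0x4f, 0x5b, 0x3b]
t1 = [0x3b, 0x3b, 0x3b, 0xfc, 0xca, 0xc5, 0xca, 0xca]
t2 = [0x3b, 0x3b, 0xc5, 0xfc, 0xca, 0x4f, 0xdc, 0xca]
t3 = [0xca, 0xdc, 0x4f, 0xca, 0xfc, 0xc5, 0x3b, 0x3b]

RES = [0xca, 0xdc, 0x4f, 0xca, 0xfc, 0xc5, 0x3b, 0x3b]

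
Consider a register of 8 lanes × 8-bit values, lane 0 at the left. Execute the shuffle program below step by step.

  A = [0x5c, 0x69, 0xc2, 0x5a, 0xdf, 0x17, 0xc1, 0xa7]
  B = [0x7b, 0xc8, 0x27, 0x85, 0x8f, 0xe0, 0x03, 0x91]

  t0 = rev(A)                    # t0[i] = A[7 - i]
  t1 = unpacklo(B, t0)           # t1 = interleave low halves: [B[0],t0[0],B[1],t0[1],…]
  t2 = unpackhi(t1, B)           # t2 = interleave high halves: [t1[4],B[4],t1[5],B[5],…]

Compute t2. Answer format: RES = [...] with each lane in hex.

RES = [ 0x27  0x8f  0x17  0xe0  0x85  0x03  0xdf  0x91 ]

t0 = [0xa7, 0xc1, 0x17, 0xdf, 0x5a, 0xc2, 0x69, 0x5c]
t1 = [0x7b, 0xa7, 0xc8, 0xc1, 0x27, 0x17, 0x85, 0xdf]
t2 = [0x27, 0x8f, 0x17, 0xe0, 0x85, 0x03, 0xdf, 0x91]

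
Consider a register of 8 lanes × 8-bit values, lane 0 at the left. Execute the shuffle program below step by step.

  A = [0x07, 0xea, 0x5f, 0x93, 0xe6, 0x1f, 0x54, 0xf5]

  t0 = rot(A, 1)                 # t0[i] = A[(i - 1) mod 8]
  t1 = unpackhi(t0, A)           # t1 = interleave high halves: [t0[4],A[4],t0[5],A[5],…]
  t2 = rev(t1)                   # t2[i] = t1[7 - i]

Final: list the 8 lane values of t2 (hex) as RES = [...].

RES = [ 0xf5  0x54  0x54  0x1f  0x1f  0xe6  0xe6  0x93 ]

t0 = [0xf5, 0x07, 0xea, 0x5f, 0x93, 0xe6, 0x1f, 0x54]
t1 = [0x93, 0xe6, 0xe6, 0x1f, 0x1f, 0x54, 0x54, 0xf5]
t2 = [0xf5, 0x54, 0x54, 0x1f, 0x1f, 0xe6, 0xe6, 0x93]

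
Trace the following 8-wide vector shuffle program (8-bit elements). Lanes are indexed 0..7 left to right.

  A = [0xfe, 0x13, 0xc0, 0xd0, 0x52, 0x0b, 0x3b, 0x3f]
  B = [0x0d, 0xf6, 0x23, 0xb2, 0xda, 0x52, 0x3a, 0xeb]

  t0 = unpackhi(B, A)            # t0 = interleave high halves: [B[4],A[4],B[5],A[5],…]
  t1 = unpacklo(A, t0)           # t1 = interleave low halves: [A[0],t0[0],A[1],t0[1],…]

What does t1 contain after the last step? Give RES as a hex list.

RES = [ 0xfe  0xda  0x13  0x52  0xc0  0x52  0xd0  0x0b ]

  t0: da 52 52 0b 3a 3b eb 3f
  t1: fe da 13 52 c0 52 d0 0b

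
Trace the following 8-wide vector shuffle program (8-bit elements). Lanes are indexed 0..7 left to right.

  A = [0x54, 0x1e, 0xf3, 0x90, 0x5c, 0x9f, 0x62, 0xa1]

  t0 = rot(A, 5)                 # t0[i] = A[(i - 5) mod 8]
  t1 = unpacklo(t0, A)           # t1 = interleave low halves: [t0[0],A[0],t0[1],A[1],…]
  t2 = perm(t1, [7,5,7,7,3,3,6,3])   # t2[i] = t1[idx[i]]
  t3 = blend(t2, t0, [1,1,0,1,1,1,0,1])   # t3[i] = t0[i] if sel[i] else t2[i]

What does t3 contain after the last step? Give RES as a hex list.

t0 = [0x90, 0x5c, 0x9f, 0x62, 0xa1, 0x54, 0x1e, 0xf3]
t1 = [0x90, 0x54, 0x5c, 0x1e, 0x9f, 0xf3, 0x62, 0x90]
t2 = [0x90, 0xf3, 0x90, 0x90, 0x1e, 0x1e, 0x62, 0x1e]
t3 = [0x90, 0x5c, 0x90, 0x62, 0xa1, 0x54, 0x62, 0xf3]

RES = [0x90, 0x5c, 0x90, 0x62, 0xa1, 0x54, 0x62, 0xf3]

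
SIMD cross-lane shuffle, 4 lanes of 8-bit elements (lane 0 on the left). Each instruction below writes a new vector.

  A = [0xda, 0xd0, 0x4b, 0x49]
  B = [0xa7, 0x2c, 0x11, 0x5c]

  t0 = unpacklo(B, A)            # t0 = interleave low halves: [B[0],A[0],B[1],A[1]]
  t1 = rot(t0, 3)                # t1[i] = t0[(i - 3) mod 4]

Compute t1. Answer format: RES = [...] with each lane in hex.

  t0: a7 da 2c d0
  t1: da 2c d0 a7

RES = [ 0xda  0x2c  0xd0  0xa7 ]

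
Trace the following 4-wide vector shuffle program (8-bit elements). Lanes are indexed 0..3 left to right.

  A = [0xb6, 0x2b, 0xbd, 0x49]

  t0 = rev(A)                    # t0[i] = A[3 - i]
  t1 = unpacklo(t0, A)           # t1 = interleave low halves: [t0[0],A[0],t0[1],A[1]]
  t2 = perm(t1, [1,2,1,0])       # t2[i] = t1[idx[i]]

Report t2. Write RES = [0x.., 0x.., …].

RES = [0xb6, 0xbd, 0xb6, 0x49]

t0 = [0x49, 0xbd, 0x2b, 0xb6]
t1 = [0x49, 0xb6, 0xbd, 0x2b]
t2 = [0xb6, 0xbd, 0xb6, 0x49]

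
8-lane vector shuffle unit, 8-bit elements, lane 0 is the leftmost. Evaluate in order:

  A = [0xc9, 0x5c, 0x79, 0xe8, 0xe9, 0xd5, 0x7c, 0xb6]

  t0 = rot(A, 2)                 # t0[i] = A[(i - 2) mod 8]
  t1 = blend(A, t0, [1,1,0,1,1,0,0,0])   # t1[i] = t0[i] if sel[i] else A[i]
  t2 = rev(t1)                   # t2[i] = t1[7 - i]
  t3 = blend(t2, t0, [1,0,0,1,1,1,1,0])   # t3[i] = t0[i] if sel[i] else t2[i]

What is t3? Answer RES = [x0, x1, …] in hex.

→ t0 |7c|b6|c9|5c|79|e8|e9|d5|
→ t1 |7c|b6|79|5c|79|d5|7c|b6|
→ t2 |b6|7c|d5|79|5c|79|b6|7c|
→ t3 |7c|7c|d5|5c|79|e8|e9|7c|

RES = [ 0x7c  0x7c  0xd5  0x5c  0x79  0xe8  0xe9  0x7c ]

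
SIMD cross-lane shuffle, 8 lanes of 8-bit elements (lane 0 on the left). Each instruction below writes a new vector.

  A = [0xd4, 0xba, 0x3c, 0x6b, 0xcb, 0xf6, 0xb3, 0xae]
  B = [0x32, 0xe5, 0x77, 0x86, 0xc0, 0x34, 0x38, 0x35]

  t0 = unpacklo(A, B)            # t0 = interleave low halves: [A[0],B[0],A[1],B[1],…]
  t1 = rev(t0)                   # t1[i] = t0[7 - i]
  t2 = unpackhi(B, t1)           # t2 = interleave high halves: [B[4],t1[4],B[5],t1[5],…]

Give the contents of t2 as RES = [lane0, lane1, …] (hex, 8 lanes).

t0 = [0xd4, 0x32, 0xba, 0xe5, 0x3c, 0x77, 0x6b, 0x86]
t1 = [0x86, 0x6b, 0x77, 0x3c, 0xe5, 0xba, 0x32, 0xd4]
t2 = [0xc0, 0xe5, 0x34, 0xba, 0x38, 0x32, 0x35, 0xd4]

RES = [ 0xc0  0xe5  0x34  0xba  0x38  0x32  0x35  0xd4 ]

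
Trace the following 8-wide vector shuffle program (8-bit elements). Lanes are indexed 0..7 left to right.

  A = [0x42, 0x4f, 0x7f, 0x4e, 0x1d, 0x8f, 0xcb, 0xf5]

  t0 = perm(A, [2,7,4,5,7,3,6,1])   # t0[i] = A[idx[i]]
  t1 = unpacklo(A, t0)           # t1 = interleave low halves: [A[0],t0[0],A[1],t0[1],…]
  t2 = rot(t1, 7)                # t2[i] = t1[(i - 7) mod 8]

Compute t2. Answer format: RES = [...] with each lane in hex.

RES = [ 0x7f  0x4f  0xf5  0x7f  0x1d  0x4e  0x8f  0x42 ]

  t0: 7f f5 1d 8f f5 4e cb 4f
  t1: 42 7f 4f f5 7f 1d 4e 8f
  t2: 7f 4f f5 7f 1d 4e 8f 42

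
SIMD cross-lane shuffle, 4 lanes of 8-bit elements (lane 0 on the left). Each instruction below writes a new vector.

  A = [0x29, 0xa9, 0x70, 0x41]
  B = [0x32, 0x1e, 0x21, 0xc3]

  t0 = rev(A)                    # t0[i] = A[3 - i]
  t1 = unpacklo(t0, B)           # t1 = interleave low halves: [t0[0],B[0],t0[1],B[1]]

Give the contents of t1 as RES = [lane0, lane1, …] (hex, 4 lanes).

RES = [ 0x41  0x32  0x70  0x1e ]

  t0: 41 70 a9 29
  t1: 41 32 70 1e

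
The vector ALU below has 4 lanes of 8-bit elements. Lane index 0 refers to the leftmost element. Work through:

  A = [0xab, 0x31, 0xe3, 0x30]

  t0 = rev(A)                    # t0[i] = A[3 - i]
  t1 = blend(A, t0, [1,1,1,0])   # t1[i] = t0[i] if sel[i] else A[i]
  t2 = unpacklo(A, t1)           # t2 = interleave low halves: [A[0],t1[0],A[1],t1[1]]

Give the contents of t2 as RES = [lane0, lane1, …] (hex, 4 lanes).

→ t0 |30|e3|31|ab|
→ t1 |30|e3|31|30|
→ t2 |ab|30|31|e3|

RES = [0xab, 0x30, 0x31, 0xe3]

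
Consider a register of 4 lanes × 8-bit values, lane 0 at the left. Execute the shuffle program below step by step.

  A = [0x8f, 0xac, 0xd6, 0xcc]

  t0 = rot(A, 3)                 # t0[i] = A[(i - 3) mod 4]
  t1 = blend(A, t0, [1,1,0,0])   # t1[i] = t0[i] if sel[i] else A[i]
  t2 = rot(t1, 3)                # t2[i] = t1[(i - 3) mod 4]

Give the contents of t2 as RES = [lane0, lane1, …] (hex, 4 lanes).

t0 = [0xac, 0xd6, 0xcc, 0x8f]
t1 = [0xac, 0xd6, 0xd6, 0xcc]
t2 = [0xd6, 0xd6, 0xcc, 0xac]

RES = [0xd6, 0xd6, 0xcc, 0xac]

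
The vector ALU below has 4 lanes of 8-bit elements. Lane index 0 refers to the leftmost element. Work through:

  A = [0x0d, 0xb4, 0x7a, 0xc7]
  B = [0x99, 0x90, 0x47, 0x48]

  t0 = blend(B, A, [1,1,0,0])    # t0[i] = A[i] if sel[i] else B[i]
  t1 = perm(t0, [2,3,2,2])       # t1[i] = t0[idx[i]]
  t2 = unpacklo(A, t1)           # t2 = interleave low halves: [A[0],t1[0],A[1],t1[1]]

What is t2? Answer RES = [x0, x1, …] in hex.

RES = [ 0x0d  0x47  0xb4  0x48 ]

  t0: 0d b4 47 48
  t1: 47 48 47 47
  t2: 0d 47 b4 48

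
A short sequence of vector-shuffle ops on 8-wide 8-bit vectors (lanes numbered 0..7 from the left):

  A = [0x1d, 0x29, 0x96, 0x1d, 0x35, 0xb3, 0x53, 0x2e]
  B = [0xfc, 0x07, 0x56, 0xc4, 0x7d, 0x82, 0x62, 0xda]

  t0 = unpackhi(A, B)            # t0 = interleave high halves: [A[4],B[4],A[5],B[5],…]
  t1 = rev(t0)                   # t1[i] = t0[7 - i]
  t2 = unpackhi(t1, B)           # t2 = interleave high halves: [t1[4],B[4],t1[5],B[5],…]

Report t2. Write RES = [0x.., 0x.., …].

RES = [ 0x82  0x7d  0xb3  0x82  0x7d  0x62  0x35  0xda ]

  t0: 35 7d b3 82 53 62 2e da
  t1: da 2e 62 53 82 b3 7d 35
  t2: 82 7d b3 82 7d 62 35 da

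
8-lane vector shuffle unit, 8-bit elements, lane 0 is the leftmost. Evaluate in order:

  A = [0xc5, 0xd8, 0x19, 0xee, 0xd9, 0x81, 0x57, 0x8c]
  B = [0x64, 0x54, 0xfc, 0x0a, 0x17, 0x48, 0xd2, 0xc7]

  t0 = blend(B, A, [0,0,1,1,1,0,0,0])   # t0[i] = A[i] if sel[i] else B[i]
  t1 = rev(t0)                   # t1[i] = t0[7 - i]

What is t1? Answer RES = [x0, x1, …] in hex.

  t0: 64 54 19 ee d9 48 d2 c7
  t1: c7 d2 48 d9 ee 19 54 64

RES = [0xc7, 0xd2, 0x48, 0xd9, 0xee, 0x19, 0x54, 0x64]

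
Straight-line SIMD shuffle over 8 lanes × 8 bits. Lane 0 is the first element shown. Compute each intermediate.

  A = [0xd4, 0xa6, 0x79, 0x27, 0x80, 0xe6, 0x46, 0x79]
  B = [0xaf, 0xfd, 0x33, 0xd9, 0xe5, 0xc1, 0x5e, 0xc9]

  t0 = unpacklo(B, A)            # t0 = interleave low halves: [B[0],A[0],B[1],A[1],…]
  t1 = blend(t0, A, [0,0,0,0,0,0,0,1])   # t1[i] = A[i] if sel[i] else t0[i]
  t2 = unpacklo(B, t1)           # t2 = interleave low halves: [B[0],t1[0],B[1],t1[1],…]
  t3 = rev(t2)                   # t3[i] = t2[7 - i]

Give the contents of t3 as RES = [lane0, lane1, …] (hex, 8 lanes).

t0 = [0xaf, 0xd4, 0xfd, 0xa6, 0x33, 0x79, 0xd9, 0x27]
t1 = [0xaf, 0xd4, 0xfd, 0xa6, 0x33, 0x79, 0xd9, 0x79]
t2 = [0xaf, 0xaf, 0xfd, 0xd4, 0x33, 0xfd, 0xd9, 0xa6]
t3 = [0xa6, 0xd9, 0xfd, 0x33, 0xd4, 0xfd, 0xaf, 0xaf]

RES = [0xa6, 0xd9, 0xfd, 0x33, 0xd4, 0xfd, 0xaf, 0xaf]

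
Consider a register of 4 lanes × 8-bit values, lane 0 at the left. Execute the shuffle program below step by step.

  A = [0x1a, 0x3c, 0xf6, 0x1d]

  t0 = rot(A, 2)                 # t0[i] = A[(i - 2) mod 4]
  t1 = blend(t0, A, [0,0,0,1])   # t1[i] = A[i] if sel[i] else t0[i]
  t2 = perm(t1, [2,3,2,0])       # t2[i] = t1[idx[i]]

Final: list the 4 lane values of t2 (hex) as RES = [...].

RES = [0x1a, 0x1d, 0x1a, 0xf6]

t0 = [0xf6, 0x1d, 0x1a, 0x3c]
t1 = [0xf6, 0x1d, 0x1a, 0x1d]
t2 = [0x1a, 0x1d, 0x1a, 0xf6]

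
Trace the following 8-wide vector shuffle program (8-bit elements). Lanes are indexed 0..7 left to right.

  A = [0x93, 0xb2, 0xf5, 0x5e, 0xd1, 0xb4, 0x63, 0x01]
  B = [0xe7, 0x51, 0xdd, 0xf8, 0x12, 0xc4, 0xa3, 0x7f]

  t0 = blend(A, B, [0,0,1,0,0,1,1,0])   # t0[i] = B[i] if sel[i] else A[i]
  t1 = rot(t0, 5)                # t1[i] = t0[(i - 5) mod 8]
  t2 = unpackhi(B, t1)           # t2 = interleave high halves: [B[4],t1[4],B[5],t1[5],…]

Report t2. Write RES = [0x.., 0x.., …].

RES = [ 0x12  0x01  0xc4  0x93  0xa3  0xb2  0x7f  0xdd ]

→ t0 |93|b2|dd|5e|d1|c4|a3|01|
→ t1 |5e|d1|c4|a3|01|93|b2|dd|
→ t2 |12|01|c4|93|a3|b2|7f|dd|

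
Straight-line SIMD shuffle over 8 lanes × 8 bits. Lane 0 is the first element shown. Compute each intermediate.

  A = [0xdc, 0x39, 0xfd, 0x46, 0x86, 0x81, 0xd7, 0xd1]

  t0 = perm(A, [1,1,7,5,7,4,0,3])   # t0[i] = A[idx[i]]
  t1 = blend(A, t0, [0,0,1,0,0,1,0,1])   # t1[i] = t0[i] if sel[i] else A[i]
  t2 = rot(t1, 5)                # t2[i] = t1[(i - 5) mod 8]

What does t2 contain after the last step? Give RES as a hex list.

RES = [ 0x46  0x86  0x86  0xd7  0x46  0xdc  0x39  0xd1 ]

→ t0 |39|39|d1|81|d1|86|dc|46|
→ t1 |dc|39|d1|46|86|86|d7|46|
→ t2 |46|86|86|d7|46|dc|39|d1|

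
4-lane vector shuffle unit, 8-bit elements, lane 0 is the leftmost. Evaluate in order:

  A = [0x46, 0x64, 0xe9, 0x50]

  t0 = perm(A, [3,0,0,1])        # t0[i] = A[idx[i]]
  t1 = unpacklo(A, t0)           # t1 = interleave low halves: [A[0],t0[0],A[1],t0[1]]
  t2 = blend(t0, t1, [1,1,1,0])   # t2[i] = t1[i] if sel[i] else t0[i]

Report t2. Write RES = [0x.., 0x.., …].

t0 = [0x50, 0x46, 0x46, 0x64]
t1 = [0x46, 0x50, 0x64, 0x46]
t2 = [0x46, 0x50, 0x64, 0x64]

RES = [ 0x46  0x50  0x64  0x64 ]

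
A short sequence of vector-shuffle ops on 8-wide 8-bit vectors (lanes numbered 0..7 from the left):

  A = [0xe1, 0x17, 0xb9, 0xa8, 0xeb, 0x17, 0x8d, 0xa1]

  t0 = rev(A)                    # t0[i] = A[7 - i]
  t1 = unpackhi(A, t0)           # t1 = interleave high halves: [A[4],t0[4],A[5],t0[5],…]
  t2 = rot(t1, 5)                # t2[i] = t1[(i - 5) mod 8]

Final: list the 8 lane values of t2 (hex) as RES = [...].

RES = [ 0xb9  0x8d  0x17  0xa1  0xe1  0xeb  0xa8  0x17 ]

  t0: a1 8d 17 eb a8 b9 17 e1
  t1: eb a8 17 b9 8d 17 a1 e1
  t2: b9 8d 17 a1 e1 eb a8 17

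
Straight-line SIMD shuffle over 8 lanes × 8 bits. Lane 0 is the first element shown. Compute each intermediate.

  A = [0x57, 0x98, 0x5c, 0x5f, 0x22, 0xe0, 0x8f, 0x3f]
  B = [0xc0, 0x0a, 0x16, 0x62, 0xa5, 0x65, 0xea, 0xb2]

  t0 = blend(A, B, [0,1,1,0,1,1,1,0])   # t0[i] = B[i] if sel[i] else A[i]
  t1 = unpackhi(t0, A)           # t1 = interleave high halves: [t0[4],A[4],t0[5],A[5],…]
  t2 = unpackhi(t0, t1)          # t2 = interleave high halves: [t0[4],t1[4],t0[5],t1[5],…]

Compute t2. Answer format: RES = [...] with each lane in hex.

RES = [ 0xa5  0xea  0x65  0x8f  0xea  0x3f  0x3f  0x3f ]

→ t0 |57|0a|16|5f|a5|65|ea|3f|
→ t1 |a5|22|65|e0|ea|8f|3f|3f|
→ t2 |a5|ea|65|8f|ea|3f|3f|3f|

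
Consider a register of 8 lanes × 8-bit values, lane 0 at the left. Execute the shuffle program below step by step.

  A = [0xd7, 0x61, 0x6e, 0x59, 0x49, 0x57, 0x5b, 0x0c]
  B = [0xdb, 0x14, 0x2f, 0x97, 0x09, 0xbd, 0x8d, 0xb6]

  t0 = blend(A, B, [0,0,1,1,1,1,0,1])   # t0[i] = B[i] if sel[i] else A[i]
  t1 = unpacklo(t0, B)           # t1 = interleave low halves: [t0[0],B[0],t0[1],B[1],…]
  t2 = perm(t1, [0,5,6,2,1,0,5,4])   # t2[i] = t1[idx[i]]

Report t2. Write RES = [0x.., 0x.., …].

  t0: d7 61 2f 97 09 bd 5b b6
  t1: d7 db 61 14 2f 2f 97 97
  t2: d7 2f 97 61 db d7 2f 2f

RES = [ 0xd7  0x2f  0x97  0x61  0xdb  0xd7  0x2f  0x2f ]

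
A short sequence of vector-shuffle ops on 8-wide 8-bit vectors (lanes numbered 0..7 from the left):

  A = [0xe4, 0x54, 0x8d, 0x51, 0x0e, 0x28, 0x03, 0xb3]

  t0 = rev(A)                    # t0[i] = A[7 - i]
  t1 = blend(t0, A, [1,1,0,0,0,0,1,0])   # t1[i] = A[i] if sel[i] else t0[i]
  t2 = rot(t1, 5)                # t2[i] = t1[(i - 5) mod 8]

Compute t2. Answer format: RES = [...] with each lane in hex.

→ t0 |b3|03|28|0e|51|8d|54|e4|
→ t1 |e4|54|28|0e|51|8d|03|e4|
→ t2 |0e|51|8d|03|e4|e4|54|28|

RES = [ 0x0e  0x51  0x8d  0x03  0xe4  0xe4  0x54  0x28 ]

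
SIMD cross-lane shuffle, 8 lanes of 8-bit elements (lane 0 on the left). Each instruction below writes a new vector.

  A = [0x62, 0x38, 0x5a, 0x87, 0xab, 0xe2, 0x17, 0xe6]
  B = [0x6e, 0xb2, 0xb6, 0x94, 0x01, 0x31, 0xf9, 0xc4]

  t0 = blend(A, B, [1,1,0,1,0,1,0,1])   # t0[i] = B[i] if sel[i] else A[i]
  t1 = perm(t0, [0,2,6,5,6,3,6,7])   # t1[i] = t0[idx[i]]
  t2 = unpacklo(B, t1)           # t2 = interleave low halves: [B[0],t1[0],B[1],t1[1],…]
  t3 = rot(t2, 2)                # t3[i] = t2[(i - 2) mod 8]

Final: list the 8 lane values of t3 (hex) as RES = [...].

  t0: 6e b2 5a 94 ab 31 17 c4
  t1: 6e 5a 17 31 17 94 17 c4
  t2: 6e 6e b2 5a b6 17 94 31
  t3: 94 31 6e 6e b2 5a b6 17

RES = [0x94, 0x31, 0x6e, 0x6e, 0xb2, 0x5a, 0xb6, 0x17]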